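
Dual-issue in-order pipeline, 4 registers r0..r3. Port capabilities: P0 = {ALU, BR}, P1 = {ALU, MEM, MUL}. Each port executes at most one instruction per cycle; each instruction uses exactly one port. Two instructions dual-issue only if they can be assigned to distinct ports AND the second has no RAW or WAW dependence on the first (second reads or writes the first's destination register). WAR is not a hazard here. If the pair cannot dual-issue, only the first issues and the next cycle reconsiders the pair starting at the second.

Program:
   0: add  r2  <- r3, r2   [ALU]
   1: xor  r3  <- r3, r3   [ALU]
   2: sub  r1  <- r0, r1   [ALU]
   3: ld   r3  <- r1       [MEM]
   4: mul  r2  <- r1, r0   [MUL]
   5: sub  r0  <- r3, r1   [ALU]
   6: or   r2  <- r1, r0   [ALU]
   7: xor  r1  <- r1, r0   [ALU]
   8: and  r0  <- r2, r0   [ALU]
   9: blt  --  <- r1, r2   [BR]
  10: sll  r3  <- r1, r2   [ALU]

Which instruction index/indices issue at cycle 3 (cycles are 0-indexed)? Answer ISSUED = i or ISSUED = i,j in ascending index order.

  cy0 -> i0,i1 (add.ALU;xor.ALU) 2-wide
  cy1 -> i2 (sub.ALU) RAW r1
  cy2 -> i3 (ld.MEM) no-port MEM/MUL
  cy3 -> i4,i5 (mul.MUL;sub.ALU) 2-wide
  cy4 -> i6,i7 (or.ALU;xor.ALU) 2-wide
  cy5 -> i8,i9 (and.ALU;blt.BR) 2-wide
  cy6 -> i10 (sll.ALU) tail

ISSUED = 4,5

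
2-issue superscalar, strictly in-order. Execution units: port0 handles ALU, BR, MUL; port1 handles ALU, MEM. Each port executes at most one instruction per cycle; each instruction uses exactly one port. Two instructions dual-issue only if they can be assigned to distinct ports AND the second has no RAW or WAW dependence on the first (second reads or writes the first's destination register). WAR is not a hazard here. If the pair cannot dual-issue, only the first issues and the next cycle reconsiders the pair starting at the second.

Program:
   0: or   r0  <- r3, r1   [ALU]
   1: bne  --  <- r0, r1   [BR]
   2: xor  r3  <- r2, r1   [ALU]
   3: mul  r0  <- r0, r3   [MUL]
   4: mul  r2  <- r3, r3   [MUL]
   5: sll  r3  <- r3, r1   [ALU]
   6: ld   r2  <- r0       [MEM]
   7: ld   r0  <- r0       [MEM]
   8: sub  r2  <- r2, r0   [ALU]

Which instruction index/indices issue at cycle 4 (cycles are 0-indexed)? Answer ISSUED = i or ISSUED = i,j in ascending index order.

ISSUED = 6

  cy0 -> i0 (or.ALU) RAW r0
  cy1 -> i1,i2 (bne.BR;xor.ALU) dual
  cy2 -> i3 (mul.MUL) no-port MUL/MUL
  cy3 -> i4,i5 (mul.MUL;sll.ALU) dual
  cy4 -> i6 (ld.MEM) no-port MEM/MEM
  cy5 -> i7 (ld.MEM) RAW r0
  cy6 -> i8 (sub.ALU) tail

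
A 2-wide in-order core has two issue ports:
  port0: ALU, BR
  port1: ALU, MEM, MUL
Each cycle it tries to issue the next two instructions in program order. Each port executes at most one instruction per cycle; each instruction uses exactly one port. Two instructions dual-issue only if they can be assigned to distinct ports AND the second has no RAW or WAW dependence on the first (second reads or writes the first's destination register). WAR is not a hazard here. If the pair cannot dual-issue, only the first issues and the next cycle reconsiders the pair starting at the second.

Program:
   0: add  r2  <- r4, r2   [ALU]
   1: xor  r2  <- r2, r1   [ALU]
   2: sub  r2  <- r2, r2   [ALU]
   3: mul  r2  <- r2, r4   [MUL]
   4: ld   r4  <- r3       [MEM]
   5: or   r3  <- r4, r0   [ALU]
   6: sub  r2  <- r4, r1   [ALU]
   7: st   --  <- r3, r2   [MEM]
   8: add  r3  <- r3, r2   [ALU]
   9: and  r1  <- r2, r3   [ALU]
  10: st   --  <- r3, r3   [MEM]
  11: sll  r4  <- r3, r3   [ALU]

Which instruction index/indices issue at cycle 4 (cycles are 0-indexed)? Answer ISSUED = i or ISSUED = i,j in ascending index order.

ISSUED = 4

t=0 i0:add.ALU ; RAW+WAW r2
t=1 i1:xor.ALU ; RAW+WAW r2
t=2 i2:sub.ALU ; RAW+WAW r2
t=3 i3:mul.MUL ; no-port MUL/MEM
t=4 i4:ld.MEM ; RAW r4
t=5 i5/i6:or.ALU sub.ALU ; pair
t=6 i7/i8:st.MEM add.ALU ; pair
t=7 i9/i10:and.ALU st.MEM ; pair
t=8 i11:sll.ALU ; tail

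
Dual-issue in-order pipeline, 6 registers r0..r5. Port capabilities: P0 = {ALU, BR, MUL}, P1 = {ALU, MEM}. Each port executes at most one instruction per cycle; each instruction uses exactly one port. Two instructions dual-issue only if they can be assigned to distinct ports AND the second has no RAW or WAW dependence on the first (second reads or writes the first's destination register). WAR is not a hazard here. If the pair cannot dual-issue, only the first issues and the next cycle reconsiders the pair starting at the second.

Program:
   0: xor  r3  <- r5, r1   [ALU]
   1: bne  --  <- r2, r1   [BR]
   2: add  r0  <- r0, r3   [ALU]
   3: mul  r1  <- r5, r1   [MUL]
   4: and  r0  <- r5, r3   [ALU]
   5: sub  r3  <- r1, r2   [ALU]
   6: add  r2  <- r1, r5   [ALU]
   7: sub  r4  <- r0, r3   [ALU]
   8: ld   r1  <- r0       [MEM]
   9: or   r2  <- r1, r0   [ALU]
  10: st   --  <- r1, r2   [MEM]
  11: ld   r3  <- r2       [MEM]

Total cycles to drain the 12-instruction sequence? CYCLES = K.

CYCLES = 8

c0: i0,i1 xor bne  2-wide
c1: i2,i3 add mul  2-wide
c2: i4,i5 and sub  2-wide
c3: i6,i7 add sub  2-wide
c4: i8 ld  RAW r1
c5: i9 or  RAW r2
c6: i10 st  no-port MEM/MEM
c7: i11 ld  tail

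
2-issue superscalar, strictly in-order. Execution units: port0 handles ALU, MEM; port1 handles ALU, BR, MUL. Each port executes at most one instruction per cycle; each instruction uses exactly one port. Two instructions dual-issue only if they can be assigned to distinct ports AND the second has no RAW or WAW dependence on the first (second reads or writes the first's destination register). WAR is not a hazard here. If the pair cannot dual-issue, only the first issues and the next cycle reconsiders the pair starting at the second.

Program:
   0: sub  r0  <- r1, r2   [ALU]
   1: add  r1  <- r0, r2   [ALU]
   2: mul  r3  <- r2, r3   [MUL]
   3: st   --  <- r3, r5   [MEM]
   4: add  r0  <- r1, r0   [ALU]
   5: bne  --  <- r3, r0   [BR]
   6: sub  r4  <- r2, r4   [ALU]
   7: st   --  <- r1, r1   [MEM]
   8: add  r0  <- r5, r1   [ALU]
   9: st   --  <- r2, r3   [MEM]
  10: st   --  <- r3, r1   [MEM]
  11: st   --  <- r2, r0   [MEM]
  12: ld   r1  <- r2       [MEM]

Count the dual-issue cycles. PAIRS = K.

PAIRS = 4

[0] i0  sub  -- RAW r0
[1] i1/i2  add/mul  -- 2-wide
[2] i3/i4  st/add  -- 2-wide
[3] i5/i6  bne/sub  -- 2-wide
[4] i7/i8  st/add  -- 2-wide
[5] i9  st  -- no-port MEM/MEM
[6] i10  st  -- no-port MEM/MEM
[7] i11  st  -- no-port MEM/MEM
[8] i12  ld  -- tail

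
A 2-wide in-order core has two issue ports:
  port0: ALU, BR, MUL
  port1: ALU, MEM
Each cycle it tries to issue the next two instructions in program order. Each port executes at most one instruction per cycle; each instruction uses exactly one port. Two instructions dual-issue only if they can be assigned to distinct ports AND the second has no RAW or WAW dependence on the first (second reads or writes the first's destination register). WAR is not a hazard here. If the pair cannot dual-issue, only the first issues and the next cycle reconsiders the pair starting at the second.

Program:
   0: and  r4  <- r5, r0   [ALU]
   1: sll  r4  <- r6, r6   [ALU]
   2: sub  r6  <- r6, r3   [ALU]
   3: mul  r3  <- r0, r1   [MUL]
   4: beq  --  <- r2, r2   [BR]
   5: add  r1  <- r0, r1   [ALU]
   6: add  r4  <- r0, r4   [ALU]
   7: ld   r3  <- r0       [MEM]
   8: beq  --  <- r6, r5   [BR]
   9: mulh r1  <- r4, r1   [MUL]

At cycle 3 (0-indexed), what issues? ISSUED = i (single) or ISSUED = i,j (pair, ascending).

ISSUED = 4,5

#0 head=0: and.ALU i0 WAW r4
#1 head=1: sll.ALU+sub.ALU i1+i2 dual
#2 head=3: mul.MUL i3 no-port MUL/BR
#3 head=4: beq.BR+add.ALU i4+i5 dual
#4 head=6: add.ALU+ld.MEM i6+i7 dual
#5 head=8: beq.BR i8 no-port BR/MUL
#6 head=9: mulh.MUL i9 tail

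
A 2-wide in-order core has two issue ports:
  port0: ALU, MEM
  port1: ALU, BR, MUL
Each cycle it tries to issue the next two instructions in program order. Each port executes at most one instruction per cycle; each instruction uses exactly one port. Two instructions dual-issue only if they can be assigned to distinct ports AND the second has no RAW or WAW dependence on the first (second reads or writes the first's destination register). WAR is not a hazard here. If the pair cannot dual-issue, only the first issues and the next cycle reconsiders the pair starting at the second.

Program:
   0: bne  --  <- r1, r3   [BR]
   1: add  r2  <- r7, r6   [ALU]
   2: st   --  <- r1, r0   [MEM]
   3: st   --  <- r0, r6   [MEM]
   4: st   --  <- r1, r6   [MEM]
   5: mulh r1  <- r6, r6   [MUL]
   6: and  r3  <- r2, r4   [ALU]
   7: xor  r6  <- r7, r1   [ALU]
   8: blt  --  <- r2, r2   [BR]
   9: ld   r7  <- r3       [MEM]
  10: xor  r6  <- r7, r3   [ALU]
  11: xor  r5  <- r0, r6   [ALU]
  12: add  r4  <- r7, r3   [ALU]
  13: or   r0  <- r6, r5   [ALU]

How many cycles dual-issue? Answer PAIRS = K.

#0 head=0: bne add i0+i1 pair
#1 head=2: st i2 no-port MEM/MEM
#2 head=3: st i3 no-port MEM/MEM
#3 head=4: st mulh i4+i5 pair
#4 head=6: and xor i6+i7 pair
#5 head=8: blt ld i8+i9 pair
#6 head=10: xor i10 RAW r6
#7 head=11: xor add i11+i12 pair
#8 head=13: or i13 tail

PAIRS = 5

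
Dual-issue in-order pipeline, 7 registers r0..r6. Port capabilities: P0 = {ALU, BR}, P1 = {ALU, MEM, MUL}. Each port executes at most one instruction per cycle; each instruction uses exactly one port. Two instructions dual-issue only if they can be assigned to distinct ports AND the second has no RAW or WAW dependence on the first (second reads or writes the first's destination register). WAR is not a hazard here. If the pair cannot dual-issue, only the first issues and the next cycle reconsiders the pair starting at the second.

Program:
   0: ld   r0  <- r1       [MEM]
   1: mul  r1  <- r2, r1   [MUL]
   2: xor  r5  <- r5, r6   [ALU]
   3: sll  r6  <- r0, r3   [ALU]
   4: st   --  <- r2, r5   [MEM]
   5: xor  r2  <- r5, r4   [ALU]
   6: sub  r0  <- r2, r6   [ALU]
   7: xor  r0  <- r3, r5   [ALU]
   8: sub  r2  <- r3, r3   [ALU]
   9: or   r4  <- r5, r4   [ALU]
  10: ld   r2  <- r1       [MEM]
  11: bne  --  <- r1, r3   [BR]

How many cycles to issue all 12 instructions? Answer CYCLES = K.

0. ld.MEM @i0  | no-port MEM/MUL
1. mul.MUL;xor.ALU @i1+i2  | dual
2. sll.ALU;st.MEM @i3+i4  | dual
3. xor.ALU @i5  | RAW r2
4. sub.ALU @i6  | WAW r0
5. xor.ALU;sub.ALU @i7+i8  | dual
6. or.ALU;ld.MEM @i9+i10  | dual
7. bne.BR @i11  | tail

CYCLES = 8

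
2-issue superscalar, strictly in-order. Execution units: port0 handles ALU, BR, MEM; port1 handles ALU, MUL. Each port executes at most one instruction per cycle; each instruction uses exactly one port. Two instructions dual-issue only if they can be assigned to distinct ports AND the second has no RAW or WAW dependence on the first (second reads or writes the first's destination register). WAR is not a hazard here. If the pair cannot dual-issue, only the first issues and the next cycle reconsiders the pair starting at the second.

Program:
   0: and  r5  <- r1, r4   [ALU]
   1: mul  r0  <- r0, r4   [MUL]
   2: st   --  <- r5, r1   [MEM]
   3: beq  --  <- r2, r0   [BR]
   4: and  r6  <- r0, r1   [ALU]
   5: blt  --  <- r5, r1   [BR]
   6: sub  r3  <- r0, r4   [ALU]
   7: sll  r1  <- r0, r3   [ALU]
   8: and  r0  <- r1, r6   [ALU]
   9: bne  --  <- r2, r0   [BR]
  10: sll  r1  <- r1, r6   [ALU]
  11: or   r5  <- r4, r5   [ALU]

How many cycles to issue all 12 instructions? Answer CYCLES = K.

CYCLES = 8

c0: i0&i1 and.ALU+mul.MUL  dual
c1: i2 st.MEM  no-port MEM/BR
c2: i3&i4 beq.BR+and.ALU  dual
c3: i5&i6 blt.BR+sub.ALU  dual
c4: i7 sll.ALU  RAW r1
c5: i8 and.ALU  RAW r0
c6: i9&i10 bne.BR+sll.ALU  dual
c7: i11 or.ALU  tail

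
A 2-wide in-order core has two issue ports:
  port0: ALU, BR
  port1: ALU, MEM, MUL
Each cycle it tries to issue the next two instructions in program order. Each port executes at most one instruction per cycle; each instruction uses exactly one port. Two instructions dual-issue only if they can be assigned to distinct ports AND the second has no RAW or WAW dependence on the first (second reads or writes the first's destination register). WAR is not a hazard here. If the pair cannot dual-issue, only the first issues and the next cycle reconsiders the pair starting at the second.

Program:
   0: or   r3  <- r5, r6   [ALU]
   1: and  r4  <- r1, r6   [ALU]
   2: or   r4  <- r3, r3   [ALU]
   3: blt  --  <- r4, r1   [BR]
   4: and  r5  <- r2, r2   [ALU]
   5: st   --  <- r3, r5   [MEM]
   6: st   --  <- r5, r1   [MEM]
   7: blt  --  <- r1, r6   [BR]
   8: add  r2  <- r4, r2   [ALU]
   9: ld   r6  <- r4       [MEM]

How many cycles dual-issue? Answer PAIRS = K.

PAIRS = 4

[0] i0+i1  or.ALU and.ALU  -- 2-wide
[1] i2  or.ALU  -- RAW r4
[2] i3+i4  blt.BR and.ALU  -- 2-wide
[3] i5  st.MEM  -- no-port MEM/MEM
[4] i6+i7  st.MEM blt.BR  -- 2-wide
[5] i8+i9  add.ALU ld.MEM  -- 2-wide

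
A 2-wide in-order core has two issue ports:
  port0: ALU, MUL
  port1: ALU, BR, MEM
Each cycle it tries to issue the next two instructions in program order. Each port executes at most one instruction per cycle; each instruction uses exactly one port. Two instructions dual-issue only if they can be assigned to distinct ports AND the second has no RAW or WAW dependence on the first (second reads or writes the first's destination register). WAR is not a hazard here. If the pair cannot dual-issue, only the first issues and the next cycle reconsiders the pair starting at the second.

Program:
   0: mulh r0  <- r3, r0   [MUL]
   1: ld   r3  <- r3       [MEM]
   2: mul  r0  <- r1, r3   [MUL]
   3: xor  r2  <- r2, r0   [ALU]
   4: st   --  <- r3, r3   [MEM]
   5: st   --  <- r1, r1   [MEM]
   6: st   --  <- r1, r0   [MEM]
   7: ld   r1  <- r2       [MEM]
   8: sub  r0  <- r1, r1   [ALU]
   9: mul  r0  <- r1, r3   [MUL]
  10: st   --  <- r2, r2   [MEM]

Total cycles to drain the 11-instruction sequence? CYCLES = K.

CYCLES = 8

[0] i0&i1  mulh;ld  -- 2-wide
[1] i2  mul  -- RAW r0
[2] i3&i4  xor;st  -- 2-wide
[3] i5  st  -- no-port MEM/MEM
[4] i6  st  -- no-port MEM/MEM
[5] i7  ld  -- RAW r1
[6] i8  sub  -- WAW r0
[7] i9&i10  mul;st  -- 2-wide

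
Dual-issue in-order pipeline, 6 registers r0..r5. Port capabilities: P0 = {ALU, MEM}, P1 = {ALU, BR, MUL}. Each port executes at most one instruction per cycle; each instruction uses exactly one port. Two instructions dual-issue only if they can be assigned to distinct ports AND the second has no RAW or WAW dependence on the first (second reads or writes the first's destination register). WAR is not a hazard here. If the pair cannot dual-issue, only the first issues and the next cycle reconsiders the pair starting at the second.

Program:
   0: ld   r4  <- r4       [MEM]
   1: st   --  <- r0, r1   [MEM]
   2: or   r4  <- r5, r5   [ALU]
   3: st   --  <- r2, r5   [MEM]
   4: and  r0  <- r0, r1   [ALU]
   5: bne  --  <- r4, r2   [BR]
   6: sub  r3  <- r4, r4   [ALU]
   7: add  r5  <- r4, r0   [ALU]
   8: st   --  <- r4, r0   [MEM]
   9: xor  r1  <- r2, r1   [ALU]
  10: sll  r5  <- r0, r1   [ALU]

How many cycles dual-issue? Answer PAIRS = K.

PAIRS = 4

t=0 i0:ld ; no-port MEM/MEM
t=1 i1&i2:st/or ; pair
t=2 i3&i4:st/and ; pair
t=3 i5&i6:bne/sub ; pair
t=4 i7&i8:add/st ; pair
t=5 i9:xor ; RAW r1
t=6 i10:sll ; tail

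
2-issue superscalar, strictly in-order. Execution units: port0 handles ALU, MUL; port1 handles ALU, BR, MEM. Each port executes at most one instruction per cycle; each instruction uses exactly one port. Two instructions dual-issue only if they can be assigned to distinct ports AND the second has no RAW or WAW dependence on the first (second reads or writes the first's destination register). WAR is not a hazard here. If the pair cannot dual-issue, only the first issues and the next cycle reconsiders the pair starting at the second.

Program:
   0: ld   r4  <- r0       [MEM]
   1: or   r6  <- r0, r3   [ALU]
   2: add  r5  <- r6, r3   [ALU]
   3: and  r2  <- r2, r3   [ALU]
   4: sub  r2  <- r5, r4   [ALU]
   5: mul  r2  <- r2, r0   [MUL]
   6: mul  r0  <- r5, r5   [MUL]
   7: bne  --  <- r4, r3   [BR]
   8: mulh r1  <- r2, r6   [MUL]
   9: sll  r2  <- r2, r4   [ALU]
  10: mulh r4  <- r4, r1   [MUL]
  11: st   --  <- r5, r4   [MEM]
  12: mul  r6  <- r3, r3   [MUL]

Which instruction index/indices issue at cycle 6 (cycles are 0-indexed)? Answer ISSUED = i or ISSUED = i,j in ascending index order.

ISSUED = 10

c0: i0,i1 ld.MEM/or.ALU  2-wide
c1: i2,i3 add.ALU/and.ALU  2-wide
c2: i4 sub.ALU  RAW+WAW r2
c3: i5 mul.MUL  no-port MUL/MUL
c4: i6,i7 mul.MUL/bne.BR  2-wide
c5: i8,i9 mulh.MUL/sll.ALU  2-wide
c6: i10 mulh.MUL  RAW r4
c7: i11,i12 st.MEM/mul.MUL  2-wide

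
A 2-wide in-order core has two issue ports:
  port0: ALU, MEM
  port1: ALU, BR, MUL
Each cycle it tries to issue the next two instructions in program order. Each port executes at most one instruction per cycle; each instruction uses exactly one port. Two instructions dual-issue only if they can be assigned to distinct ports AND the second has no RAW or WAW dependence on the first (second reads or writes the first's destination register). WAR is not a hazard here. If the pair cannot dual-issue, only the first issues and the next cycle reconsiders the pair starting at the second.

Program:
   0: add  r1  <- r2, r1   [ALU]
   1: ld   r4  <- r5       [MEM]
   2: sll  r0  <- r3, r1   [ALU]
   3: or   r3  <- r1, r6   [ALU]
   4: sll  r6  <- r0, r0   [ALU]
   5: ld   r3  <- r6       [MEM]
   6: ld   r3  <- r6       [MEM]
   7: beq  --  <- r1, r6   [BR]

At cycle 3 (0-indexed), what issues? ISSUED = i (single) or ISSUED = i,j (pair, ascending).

ISSUED = 5

#0 head=0: add/ld i0/i1 pair
#1 head=2: sll/or i2/i3 pair
#2 head=4: sll i4 RAW r6
#3 head=5: ld i5 no-port MEM/MEM
#4 head=6: ld/beq i6/i7 pair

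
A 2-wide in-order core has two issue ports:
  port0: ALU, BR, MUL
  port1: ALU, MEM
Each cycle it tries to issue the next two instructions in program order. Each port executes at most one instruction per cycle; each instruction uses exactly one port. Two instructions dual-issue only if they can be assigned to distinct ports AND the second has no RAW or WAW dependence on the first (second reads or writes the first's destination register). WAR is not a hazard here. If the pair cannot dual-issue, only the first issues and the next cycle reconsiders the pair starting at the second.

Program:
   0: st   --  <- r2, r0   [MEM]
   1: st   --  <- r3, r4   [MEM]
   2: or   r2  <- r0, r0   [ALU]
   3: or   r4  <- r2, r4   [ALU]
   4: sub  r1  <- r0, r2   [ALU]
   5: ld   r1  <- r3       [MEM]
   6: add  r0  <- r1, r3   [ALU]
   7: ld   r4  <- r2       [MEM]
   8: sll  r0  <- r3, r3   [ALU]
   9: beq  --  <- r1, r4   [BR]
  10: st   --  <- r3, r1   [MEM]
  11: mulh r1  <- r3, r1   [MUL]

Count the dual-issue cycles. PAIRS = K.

PAIRS = 5

  cy0 -> i0 (st) no-port MEM/MEM
  cy1 -> i1&i2 (st or) pair
  cy2 -> i3&i4 (or sub) pair
  cy3 -> i5 (ld) RAW r1
  cy4 -> i6&i7 (add ld) pair
  cy5 -> i8&i9 (sll beq) pair
  cy6 -> i10&i11 (st mulh) pair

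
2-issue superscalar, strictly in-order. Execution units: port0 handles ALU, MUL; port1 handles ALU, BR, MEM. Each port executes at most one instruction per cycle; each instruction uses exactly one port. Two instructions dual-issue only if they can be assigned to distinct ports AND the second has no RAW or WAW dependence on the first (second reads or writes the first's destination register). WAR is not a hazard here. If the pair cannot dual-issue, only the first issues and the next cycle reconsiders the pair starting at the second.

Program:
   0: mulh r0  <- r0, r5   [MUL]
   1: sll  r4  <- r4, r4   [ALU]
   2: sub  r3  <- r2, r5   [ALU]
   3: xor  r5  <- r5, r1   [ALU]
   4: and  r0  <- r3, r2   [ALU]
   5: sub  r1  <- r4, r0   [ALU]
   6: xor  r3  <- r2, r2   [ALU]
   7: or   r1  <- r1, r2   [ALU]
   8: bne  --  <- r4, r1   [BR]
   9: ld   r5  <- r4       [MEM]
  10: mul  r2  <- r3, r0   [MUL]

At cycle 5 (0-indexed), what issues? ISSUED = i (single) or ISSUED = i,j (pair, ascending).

[0] i0&i1  mulh/sll  -- 2-wide
[1] i2&i3  sub/xor  -- 2-wide
[2] i4  and  -- RAW r0
[3] i5&i6  sub/xor  -- 2-wide
[4] i7  or  -- RAW r1
[5] i8  bne  -- no-port BR/MEM
[6] i9&i10  ld/mul  -- 2-wide

ISSUED = 8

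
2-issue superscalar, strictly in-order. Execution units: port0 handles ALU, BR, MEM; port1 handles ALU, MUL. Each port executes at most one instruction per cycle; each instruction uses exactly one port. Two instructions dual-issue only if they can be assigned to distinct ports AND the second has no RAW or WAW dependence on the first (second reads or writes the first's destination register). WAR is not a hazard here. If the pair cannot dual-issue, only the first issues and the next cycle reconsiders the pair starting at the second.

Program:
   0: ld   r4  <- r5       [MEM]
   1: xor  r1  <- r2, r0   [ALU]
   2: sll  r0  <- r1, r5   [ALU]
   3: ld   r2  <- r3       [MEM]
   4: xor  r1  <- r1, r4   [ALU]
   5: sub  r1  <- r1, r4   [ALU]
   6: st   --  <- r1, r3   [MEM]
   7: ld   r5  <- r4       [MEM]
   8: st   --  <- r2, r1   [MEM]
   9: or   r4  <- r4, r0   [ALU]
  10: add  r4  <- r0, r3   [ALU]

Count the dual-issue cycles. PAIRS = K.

PAIRS = 3

t=0 i0/i1:ld.MEM+xor.ALU ; pair
t=1 i2/i3:sll.ALU+ld.MEM ; pair
t=2 i4:xor.ALU ; RAW+WAW r1
t=3 i5:sub.ALU ; RAW r1
t=4 i6:st.MEM ; no-port MEM/MEM
t=5 i7:ld.MEM ; no-port MEM/MEM
t=6 i8/i9:st.MEM+or.ALU ; pair
t=7 i10:add.ALU ; tail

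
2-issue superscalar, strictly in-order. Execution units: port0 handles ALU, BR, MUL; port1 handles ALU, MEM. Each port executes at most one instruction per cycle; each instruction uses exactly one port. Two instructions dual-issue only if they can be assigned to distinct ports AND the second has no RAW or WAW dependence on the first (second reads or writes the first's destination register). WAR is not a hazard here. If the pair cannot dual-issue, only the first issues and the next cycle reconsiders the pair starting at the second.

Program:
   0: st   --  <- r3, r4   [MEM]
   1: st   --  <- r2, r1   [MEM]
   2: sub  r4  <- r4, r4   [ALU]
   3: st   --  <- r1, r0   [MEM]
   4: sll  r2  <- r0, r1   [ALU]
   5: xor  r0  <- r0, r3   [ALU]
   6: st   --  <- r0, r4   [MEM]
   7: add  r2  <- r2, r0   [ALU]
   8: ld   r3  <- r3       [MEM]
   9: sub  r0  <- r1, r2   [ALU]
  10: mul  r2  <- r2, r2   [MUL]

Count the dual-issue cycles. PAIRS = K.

PAIRS = 4

#0 head=0: st i0 no-port MEM/MEM
#1 head=1: st+sub i1,i2 pair
#2 head=3: st+sll i3,i4 pair
#3 head=5: xor i5 RAW r0
#4 head=6: st+add i6,i7 pair
#5 head=8: ld+sub i8,i9 pair
#6 head=10: mul i10 tail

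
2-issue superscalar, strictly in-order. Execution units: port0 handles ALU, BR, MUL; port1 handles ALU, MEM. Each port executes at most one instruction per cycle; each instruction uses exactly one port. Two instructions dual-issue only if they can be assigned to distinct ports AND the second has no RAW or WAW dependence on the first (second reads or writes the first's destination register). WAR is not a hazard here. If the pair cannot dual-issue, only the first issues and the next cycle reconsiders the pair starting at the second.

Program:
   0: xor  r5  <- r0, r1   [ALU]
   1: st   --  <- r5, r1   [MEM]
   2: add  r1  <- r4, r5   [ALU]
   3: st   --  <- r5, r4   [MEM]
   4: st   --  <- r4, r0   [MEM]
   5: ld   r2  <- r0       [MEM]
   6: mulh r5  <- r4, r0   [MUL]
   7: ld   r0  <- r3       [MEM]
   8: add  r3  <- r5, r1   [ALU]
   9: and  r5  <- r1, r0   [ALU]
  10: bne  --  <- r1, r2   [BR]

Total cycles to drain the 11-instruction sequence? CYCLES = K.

0. xor.ALU @i0  | RAW r5
1. st.MEM/add.ALU @i1/i2  | 2-wide
2. st.MEM @i3  | no-port MEM/MEM
3. st.MEM @i4  | no-port MEM/MEM
4. ld.MEM/mulh.MUL @i5/i6  | 2-wide
5. ld.MEM/add.ALU @i7/i8  | 2-wide
6. and.ALU/bne.BR @i9/i10  | 2-wide

CYCLES = 7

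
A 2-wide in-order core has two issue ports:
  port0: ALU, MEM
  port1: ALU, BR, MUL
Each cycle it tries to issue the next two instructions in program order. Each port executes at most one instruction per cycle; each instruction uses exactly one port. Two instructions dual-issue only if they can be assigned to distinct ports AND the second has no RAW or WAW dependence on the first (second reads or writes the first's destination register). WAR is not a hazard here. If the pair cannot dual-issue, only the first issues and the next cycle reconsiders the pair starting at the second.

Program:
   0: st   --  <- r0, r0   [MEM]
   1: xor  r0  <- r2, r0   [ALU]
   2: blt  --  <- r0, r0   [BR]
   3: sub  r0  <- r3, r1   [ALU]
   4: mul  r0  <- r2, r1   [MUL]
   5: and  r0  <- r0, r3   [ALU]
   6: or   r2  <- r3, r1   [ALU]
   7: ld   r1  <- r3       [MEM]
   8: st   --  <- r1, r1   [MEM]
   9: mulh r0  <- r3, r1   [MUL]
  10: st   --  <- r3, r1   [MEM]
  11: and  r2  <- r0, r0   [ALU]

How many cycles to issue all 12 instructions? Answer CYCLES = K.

t=0 i0/i1:st.MEM xor.ALU ; 2-wide
t=1 i2/i3:blt.BR sub.ALU ; 2-wide
t=2 i4:mul.MUL ; RAW+WAW r0
t=3 i5/i6:and.ALU or.ALU ; 2-wide
t=4 i7:ld.MEM ; no-port MEM/MEM
t=5 i8/i9:st.MEM mulh.MUL ; 2-wide
t=6 i10/i11:st.MEM and.ALU ; 2-wide

CYCLES = 7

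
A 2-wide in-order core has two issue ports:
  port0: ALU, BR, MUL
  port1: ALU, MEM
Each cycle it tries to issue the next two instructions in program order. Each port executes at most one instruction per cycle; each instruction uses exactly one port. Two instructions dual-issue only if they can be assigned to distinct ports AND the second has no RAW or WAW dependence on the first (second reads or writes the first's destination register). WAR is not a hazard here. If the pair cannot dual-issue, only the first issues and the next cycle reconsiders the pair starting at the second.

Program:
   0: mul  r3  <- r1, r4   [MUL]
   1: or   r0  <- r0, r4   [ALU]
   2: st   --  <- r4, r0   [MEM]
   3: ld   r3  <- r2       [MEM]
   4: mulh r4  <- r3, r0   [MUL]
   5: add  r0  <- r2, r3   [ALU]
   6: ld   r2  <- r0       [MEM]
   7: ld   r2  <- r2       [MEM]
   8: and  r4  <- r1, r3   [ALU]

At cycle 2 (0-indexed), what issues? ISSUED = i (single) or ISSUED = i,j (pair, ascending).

ISSUED = 3

c0: i0+i1 mul.MUL or.ALU  dual
c1: i2 st.MEM  no-port MEM/MEM
c2: i3 ld.MEM  RAW r3
c3: i4+i5 mulh.MUL add.ALU  dual
c4: i6 ld.MEM  no-port MEM/MEM
c5: i7+i8 ld.MEM and.ALU  dual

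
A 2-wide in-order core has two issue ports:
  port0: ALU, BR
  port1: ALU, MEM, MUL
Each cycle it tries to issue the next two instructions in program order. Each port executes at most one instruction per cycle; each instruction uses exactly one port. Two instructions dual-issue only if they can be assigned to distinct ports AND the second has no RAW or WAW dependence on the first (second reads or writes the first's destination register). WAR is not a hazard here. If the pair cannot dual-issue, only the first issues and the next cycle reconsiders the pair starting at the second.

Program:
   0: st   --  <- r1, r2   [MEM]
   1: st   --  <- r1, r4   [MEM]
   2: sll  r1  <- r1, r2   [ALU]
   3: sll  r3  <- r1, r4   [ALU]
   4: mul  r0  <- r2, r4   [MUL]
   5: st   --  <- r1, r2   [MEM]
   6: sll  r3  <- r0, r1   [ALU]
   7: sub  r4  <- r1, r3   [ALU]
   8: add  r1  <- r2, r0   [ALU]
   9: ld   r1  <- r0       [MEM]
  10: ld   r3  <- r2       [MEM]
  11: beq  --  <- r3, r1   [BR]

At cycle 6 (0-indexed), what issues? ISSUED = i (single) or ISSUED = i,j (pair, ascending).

ISSUED = 10

c0: i0 st  no-port MEM/MEM
c1: i1&i2 st/sll  pair
c2: i3&i4 sll/mul  pair
c3: i5&i6 st/sll  pair
c4: i7&i8 sub/add  pair
c5: i9 ld  no-port MEM/MEM
c6: i10 ld  RAW r3
c7: i11 beq  tail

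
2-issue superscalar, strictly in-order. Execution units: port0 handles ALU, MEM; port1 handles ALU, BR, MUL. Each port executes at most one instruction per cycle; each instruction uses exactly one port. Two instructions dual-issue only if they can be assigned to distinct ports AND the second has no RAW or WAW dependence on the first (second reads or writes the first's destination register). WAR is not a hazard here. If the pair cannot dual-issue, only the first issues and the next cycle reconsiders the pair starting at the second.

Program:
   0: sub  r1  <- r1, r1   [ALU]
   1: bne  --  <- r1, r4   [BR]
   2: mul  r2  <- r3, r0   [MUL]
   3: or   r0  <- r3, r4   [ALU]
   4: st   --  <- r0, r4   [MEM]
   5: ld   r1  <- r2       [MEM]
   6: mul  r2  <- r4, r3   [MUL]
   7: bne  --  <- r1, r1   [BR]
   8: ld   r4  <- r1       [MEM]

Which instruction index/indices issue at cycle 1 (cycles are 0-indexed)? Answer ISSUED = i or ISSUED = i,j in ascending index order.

[0] i0  sub  -- RAW r1
[1] i1  bne  -- no-port BR/MUL
[2] i2,i3  mul+or  -- 2-wide
[3] i4  st  -- no-port MEM/MEM
[4] i5,i6  ld+mul  -- 2-wide
[5] i7,i8  bne+ld  -- 2-wide

ISSUED = 1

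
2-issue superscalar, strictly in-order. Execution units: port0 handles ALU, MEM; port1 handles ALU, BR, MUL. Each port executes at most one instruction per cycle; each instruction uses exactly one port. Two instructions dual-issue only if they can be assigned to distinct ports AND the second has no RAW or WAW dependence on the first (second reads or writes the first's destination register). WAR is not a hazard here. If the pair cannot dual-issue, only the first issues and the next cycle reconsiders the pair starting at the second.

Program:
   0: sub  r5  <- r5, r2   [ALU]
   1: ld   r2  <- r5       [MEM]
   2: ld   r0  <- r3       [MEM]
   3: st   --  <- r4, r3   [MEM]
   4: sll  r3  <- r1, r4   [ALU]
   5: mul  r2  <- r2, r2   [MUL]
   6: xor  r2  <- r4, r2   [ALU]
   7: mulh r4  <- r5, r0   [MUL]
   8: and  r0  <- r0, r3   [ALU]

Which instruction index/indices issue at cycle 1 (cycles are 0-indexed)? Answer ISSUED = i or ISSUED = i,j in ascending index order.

c0: i0 sub  RAW r5
c1: i1 ld  no-port MEM/MEM
c2: i2 ld  no-port MEM/MEM
c3: i3+i4 st;sll  2-wide
c4: i5 mul  RAW+WAW r2
c5: i6+i7 xor;mulh  2-wide
c6: i8 and  tail

ISSUED = 1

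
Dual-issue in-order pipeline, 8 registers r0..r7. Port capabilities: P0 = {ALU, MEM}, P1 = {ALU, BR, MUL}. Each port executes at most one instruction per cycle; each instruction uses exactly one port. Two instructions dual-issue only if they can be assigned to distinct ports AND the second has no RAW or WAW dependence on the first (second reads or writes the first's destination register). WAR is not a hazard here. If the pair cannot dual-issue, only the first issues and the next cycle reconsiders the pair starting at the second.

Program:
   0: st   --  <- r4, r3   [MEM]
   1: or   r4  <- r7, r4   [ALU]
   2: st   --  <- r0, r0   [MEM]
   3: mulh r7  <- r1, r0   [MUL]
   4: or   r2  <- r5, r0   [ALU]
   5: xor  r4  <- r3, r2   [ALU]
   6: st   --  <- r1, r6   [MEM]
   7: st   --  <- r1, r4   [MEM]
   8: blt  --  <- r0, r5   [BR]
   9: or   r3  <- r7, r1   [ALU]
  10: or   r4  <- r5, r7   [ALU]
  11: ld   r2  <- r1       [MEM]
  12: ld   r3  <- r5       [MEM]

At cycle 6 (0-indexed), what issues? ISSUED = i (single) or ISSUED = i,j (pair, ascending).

#0 head=0: st;or i0,i1 dual
#1 head=2: st;mulh i2,i3 dual
#2 head=4: or i4 RAW r2
#3 head=5: xor;st i5,i6 dual
#4 head=7: st;blt i7,i8 dual
#5 head=9: or;or i9,i10 dual
#6 head=11: ld i11 no-port MEM/MEM
#7 head=12: ld i12 tail

ISSUED = 11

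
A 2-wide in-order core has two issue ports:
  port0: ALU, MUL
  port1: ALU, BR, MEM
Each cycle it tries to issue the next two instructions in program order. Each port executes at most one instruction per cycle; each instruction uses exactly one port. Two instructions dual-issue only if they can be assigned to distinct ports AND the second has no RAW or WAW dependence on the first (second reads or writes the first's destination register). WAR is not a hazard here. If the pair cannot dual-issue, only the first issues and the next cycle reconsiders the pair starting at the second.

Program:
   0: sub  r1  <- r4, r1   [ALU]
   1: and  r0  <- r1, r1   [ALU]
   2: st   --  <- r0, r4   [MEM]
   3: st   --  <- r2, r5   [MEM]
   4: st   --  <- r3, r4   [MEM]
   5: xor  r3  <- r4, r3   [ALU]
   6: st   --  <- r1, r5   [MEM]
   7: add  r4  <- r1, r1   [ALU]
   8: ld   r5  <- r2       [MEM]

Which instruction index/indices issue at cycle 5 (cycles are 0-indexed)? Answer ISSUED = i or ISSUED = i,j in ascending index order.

ISSUED = 6,7

c0: i0 sub  RAW r1
c1: i1 and  RAW r0
c2: i2 st  no-port MEM/MEM
c3: i3 st  no-port MEM/MEM
c4: i4/i5 st+xor  dual
c5: i6/i7 st+add  dual
c6: i8 ld  tail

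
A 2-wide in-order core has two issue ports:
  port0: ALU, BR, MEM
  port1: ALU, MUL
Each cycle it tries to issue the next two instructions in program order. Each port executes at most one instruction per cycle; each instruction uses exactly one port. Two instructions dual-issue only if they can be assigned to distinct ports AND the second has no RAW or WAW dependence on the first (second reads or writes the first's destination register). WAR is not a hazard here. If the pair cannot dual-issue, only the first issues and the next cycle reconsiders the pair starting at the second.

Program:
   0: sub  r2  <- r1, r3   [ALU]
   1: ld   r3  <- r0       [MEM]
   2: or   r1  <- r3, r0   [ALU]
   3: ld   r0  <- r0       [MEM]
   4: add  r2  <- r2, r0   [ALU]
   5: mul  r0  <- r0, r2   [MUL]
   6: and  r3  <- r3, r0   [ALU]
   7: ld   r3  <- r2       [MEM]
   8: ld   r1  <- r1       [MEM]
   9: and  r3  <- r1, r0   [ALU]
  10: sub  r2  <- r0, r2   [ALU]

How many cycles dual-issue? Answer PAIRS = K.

#0 head=0: sub;ld i0&i1 dual
#1 head=2: or;ld i2&i3 dual
#2 head=4: add i4 RAW r2
#3 head=5: mul i5 RAW r0
#4 head=6: and i6 WAW r3
#5 head=7: ld i7 no-port MEM/MEM
#6 head=8: ld i8 RAW r1
#7 head=9: and;sub i9&i10 dual

PAIRS = 3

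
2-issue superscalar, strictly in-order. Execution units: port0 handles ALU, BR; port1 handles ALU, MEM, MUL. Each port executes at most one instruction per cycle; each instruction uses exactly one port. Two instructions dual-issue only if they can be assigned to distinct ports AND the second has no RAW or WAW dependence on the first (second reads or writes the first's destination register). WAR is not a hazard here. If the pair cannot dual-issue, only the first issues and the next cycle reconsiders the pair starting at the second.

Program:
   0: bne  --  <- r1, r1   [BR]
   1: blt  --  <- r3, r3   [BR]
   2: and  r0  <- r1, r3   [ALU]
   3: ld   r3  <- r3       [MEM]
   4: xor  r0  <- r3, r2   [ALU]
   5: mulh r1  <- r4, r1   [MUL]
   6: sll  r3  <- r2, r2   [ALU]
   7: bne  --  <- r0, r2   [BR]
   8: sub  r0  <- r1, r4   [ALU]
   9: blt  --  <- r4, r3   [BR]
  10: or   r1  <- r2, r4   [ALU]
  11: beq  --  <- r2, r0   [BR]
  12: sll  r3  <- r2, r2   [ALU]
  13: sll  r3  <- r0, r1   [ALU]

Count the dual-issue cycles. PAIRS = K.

PAIRS = 5

c0: i0 bne  no-port BR/BR
c1: i1+i2 blt+and  pair
c2: i3 ld  RAW r3
c3: i4+i5 xor+mulh  pair
c4: i6+i7 sll+bne  pair
c5: i8+i9 sub+blt  pair
c6: i10+i11 or+beq  pair
c7: i12 sll  WAW r3
c8: i13 sll  tail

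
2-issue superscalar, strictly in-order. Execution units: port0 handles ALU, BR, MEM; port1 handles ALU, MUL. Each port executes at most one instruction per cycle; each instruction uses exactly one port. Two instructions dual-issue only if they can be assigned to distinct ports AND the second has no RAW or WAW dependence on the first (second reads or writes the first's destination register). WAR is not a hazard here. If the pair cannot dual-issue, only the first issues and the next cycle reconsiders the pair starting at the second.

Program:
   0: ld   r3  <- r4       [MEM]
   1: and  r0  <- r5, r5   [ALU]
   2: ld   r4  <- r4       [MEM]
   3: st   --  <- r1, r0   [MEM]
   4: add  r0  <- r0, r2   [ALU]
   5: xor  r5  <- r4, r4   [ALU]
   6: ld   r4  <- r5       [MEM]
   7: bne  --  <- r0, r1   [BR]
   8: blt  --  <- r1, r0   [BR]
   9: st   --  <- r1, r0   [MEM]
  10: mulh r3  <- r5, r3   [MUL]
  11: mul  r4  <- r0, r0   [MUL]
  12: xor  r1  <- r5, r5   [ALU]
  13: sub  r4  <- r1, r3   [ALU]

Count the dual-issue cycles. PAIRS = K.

  cy0 -> i0,i1 (ld/and) 2-wide
  cy1 -> i2 (ld) no-port MEM/MEM
  cy2 -> i3,i4 (st/add) 2-wide
  cy3 -> i5 (xor) RAW r5
  cy4 -> i6 (ld) no-port MEM/BR
  cy5 -> i7 (bne) no-port BR/BR
  cy6 -> i8 (blt) no-port BR/MEM
  cy7 -> i9,i10 (st/mulh) 2-wide
  cy8 -> i11,i12 (mul/xor) 2-wide
  cy9 -> i13 (sub) tail

PAIRS = 4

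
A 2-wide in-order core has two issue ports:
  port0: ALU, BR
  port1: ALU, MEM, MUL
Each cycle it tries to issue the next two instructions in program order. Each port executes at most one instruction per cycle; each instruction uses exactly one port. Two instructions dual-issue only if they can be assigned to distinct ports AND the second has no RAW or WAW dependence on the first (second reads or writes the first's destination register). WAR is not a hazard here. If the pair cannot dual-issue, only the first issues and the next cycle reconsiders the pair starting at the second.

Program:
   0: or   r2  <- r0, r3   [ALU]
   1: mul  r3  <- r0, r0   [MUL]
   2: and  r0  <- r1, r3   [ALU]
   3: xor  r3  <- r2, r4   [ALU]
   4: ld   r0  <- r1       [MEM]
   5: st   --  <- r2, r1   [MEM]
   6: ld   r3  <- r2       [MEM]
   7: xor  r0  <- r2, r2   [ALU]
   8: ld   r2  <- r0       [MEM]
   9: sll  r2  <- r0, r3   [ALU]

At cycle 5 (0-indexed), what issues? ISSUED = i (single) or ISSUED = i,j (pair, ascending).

ISSUED = 8

c0: i0+i1 or.ALU/mul.MUL  dual
c1: i2+i3 and.ALU/xor.ALU  dual
c2: i4 ld.MEM  no-port MEM/MEM
c3: i5 st.MEM  no-port MEM/MEM
c4: i6+i7 ld.MEM/xor.ALU  dual
c5: i8 ld.MEM  WAW r2
c6: i9 sll.ALU  tail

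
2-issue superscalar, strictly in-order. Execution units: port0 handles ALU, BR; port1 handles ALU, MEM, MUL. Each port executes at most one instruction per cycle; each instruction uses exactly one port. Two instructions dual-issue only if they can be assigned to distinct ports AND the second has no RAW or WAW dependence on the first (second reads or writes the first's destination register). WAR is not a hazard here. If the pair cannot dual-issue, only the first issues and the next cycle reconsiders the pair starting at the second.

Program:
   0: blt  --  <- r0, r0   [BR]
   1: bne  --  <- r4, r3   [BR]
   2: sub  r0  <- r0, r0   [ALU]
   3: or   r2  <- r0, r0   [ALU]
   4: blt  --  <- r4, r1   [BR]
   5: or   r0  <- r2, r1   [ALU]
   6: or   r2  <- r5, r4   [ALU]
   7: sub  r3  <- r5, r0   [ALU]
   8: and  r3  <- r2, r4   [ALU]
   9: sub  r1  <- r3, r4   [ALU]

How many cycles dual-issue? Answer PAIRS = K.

PAIRS = 3

  cy0 -> i0 (blt.BR) no-port BR/BR
  cy1 -> i1/i2 (bne.BR+sub.ALU) dual
  cy2 -> i3/i4 (or.ALU+blt.BR) dual
  cy3 -> i5/i6 (or.ALU+or.ALU) dual
  cy4 -> i7 (sub.ALU) WAW r3
  cy5 -> i8 (and.ALU) RAW r3
  cy6 -> i9 (sub.ALU) tail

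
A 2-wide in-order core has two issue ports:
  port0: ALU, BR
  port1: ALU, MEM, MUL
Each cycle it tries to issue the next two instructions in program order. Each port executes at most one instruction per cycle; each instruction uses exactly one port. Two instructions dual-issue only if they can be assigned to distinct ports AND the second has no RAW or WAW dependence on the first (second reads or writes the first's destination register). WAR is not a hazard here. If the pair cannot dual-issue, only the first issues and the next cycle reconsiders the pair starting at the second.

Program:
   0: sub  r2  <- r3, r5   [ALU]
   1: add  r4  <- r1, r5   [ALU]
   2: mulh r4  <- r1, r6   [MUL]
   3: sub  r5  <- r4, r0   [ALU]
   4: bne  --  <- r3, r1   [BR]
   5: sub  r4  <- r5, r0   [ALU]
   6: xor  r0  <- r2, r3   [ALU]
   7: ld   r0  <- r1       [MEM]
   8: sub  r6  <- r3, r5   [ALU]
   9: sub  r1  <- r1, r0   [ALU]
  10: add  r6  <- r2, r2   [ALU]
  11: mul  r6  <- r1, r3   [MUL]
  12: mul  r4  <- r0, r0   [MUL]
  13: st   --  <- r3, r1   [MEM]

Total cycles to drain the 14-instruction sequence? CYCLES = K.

CYCLES = 9

[0] i0&i1  sub.ALU add.ALU  -- pair
[1] i2  mulh.MUL  -- RAW r4
[2] i3&i4  sub.ALU bne.BR  -- pair
[3] i5&i6  sub.ALU xor.ALU  -- pair
[4] i7&i8  ld.MEM sub.ALU  -- pair
[5] i9&i10  sub.ALU add.ALU  -- pair
[6] i11  mul.MUL  -- no-port MUL/MUL
[7] i12  mul.MUL  -- no-port MUL/MEM
[8] i13  st.MEM  -- tail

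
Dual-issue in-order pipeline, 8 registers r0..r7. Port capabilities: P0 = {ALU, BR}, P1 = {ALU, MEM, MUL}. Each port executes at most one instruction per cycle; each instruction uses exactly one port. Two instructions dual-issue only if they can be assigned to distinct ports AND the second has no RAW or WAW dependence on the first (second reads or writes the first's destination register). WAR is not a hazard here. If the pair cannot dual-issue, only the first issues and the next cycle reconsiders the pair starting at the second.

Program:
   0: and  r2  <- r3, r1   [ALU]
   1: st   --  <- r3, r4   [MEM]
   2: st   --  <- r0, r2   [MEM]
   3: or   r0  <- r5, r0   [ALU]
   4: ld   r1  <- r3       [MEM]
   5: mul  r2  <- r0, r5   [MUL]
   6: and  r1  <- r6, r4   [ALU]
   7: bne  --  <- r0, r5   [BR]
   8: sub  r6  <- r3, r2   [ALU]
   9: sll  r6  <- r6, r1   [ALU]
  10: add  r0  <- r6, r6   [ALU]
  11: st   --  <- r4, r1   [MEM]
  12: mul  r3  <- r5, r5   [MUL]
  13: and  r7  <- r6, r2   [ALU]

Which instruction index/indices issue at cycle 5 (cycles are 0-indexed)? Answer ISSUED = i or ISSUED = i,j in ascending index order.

ISSUED = 9

c0: i0&i1 and/st  pair
c1: i2&i3 st/or  pair
c2: i4 ld  no-port MEM/MUL
c3: i5&i6 mul/and  pair
c4: i7&i8 bne/sub  pair
c5: i9 sll  RAW r6
c6: i10&i11 add/st  pair
c7: i12&i13 mul/and  pair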